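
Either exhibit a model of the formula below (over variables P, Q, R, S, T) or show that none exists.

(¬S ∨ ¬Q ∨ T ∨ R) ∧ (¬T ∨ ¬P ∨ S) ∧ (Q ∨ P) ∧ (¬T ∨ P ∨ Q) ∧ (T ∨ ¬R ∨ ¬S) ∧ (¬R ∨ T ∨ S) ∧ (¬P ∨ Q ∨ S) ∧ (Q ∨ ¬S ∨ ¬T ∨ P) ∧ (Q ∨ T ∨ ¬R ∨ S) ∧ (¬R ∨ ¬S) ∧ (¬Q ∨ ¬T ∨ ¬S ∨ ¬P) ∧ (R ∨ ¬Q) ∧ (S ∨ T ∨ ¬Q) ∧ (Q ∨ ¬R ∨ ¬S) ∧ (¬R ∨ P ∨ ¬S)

Case Q = True:
The clause (R) is unit, so R = True.
The clause (¬S) is unit, so S = False.
The clause (T) is unit, so T = True.
The clause (¬P) is unit, so P = False.
This assignment satisfies each clause.

P ↦ False, Q ↦ True, R ↦ True, S ↦ False, T ↦ True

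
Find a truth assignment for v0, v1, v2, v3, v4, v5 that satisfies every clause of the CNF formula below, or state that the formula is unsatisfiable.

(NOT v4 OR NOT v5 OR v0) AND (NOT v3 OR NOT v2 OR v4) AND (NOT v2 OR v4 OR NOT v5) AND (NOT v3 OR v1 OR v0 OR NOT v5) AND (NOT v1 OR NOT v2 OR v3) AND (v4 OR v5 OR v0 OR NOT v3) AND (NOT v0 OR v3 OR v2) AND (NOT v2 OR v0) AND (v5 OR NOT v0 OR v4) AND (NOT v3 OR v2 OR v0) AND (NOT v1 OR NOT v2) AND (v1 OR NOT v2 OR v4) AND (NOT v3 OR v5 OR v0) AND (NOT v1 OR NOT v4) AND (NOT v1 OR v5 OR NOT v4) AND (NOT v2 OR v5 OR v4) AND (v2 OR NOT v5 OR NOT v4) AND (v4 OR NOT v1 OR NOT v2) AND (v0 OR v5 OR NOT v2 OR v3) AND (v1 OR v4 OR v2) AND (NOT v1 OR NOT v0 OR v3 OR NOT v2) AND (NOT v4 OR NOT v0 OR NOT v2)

Suppose v2 = false.
Suppose v0 = true.
(v3) alone gives v3 = true.
Suppose v5 = false.
(v4) alone gives v4 = true.
(NOT v1) alone gives v1 = false.
This assignment satisfies each clause.

v0=true; v1=false; v2=false; v3=true; v4=true; v5=false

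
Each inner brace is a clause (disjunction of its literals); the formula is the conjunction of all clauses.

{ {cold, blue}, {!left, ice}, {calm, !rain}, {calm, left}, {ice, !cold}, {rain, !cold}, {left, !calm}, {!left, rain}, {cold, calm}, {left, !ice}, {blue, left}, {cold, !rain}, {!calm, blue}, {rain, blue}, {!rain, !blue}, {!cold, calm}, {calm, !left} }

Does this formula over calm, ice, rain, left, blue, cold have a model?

No

Branch on cold: set cold = true.
Unit clause (ice) forces ice = true.
Unit clause (rain) forces rain = true.
Unit clause (calm) forces calm = true.
Unit clause (left) forces left = true.
Unit clause (blue) forces blue = true.
Now (!blue) is unsatisfied and unit — conflict.
So cold must be the other value — set cold = false.
Unit clause (blue) forces blue = true.
Unit clause (calm) forces calm = true.
Unit clause (left) forces left = true.
Unit clause (ice) forces ice = true.
Unit clause (rain) forces rain = true.
Now (!rain) is unsatisfied and unit — conflict.
Neither cold = true nor cold = false works.
No assignment satisfies every clause.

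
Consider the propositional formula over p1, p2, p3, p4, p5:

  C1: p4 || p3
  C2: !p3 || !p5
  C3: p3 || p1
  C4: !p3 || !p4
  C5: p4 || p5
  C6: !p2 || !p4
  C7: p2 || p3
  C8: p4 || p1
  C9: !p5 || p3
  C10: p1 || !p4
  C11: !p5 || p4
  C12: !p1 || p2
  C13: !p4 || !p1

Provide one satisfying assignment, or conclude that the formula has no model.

Branch on p4: set p4 = true.
The clause (!p3) is unit, so p3 = false.
The clause (p1) is unit, so p1 = true.
But (!p1) is also a unit clause — contradiction.
Backtrack on p4: now try p4 = false.
The clause (p3) is unit, so p3 = true.
The clause (!p5) is unit, so p5 = false.
But (p5) is also a unit clause — contradiction.
Neither p4 = true nor p4 = false works.

UNSATISFIABLE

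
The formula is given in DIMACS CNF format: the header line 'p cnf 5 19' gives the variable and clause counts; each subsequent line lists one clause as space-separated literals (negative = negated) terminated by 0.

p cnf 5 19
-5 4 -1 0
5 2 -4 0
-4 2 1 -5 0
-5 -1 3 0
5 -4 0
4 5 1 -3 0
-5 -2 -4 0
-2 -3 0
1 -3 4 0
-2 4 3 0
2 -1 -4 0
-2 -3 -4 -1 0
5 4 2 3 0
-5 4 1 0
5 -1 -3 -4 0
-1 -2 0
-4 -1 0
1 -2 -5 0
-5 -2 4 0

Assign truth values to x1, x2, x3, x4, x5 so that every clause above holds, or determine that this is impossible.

Suppose x5 = False.
Unit clause (¬x4) forces x4 = False.
Suppose x1 = True.
Unit clause (¬x2) forces x2 = False.
Unit clause (x3) forces x3 = True.
This assignment satisfies each clause.

x1 ↦ True; x2 ↦ False; x3 ↦ True; x4 ↦ False; x5 ↦ False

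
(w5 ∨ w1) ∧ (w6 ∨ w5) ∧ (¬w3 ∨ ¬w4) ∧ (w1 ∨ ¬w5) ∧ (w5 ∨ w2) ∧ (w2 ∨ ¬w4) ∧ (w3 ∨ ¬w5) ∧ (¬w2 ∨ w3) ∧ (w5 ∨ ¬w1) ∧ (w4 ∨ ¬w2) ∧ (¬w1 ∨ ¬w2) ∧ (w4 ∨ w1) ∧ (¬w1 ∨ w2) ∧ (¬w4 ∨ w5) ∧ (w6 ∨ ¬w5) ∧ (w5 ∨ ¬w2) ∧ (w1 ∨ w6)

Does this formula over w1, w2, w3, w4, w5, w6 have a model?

Unsatisfiable

Case w5 = True:
(w1) alone gives w1 = True.
(w3) alone gives w3 = True.
(¬w4) alone gives w4 = False.
(¬w2) alone gives w2 = False.
But (w2) is also a unit clause — contradiction.
Backtrack on w5: now try w5 = False.
(w1) alone gives w1 = True.
But (¬w1) is also a unit clause — contradiction.
Either choice for w5 ends in contradiction.
No assignment satisfies every clause.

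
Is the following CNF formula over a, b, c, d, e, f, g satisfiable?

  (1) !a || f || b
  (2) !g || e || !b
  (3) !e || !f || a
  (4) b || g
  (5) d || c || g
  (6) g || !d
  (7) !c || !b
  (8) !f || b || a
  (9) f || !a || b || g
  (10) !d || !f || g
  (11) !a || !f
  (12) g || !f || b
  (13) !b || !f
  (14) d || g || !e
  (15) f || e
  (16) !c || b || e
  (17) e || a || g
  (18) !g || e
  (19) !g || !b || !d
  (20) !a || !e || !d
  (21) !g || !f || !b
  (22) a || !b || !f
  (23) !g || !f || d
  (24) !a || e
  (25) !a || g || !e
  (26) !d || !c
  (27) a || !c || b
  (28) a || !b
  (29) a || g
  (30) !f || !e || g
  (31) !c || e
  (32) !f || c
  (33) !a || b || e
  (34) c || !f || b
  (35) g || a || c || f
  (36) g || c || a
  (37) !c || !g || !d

Suppose b = true.
Unit clause (!c) forces c = false.
Unit clause (!f) forces f = false.
Unit clause (e) forces e = true.
Unit clause (a) forces a = true.
Unit clause (!d) forces d = false.
Unit clause (g) forces g = true.
Every clause now holds.
A satisfying assignment: a=true; b=true; c=false; d=false; e=true; f=false; g=true.

Yes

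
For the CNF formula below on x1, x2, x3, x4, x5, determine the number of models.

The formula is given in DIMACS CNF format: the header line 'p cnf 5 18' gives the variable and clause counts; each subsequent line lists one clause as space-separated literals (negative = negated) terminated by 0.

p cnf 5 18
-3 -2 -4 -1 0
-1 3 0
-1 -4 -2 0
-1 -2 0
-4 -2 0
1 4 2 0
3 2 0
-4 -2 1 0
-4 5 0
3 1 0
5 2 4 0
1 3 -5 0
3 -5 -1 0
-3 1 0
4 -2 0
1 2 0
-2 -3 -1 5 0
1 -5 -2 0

2

There are 2^5 = 32 truth assignments over (x1, x2, x3, x4, x5).
Split on x5. With x5 = True, the clauses containing x5 are satisfied and ¬x5 drops from the rest; 2 of the 2^4 = 16 assignments to the other variables satisfy what remains.
With x5 = False, by the same count on the reduced clause set, 0 assignments work.
Total: 2 + 0 = 2.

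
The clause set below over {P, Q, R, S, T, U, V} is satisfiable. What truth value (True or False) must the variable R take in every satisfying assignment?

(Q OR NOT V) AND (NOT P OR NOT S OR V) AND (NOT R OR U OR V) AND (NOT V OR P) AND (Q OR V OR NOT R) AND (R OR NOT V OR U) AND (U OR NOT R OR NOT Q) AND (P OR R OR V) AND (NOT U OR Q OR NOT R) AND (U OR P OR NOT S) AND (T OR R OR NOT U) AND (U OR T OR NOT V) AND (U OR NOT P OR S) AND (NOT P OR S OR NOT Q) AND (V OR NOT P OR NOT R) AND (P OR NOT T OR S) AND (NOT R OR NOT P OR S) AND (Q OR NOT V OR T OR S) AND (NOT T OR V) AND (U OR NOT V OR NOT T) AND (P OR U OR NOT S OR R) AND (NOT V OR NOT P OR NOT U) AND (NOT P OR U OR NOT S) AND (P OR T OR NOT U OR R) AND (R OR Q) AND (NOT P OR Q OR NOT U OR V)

Suppose R = false.
Unit clause (Q) forces Q = true.
Case V = false:
Unit clause (P) forces P = true.
Unit clause (NOT S) forces S = false.
That conflicts with the unit clause (S).
Undo V and try V = true.
Unit clause (P) forces P = true.
Unit clause (U) forces U = true.
That conflicts with the unit clause (NOT U).
Both values of V lead to a conflict.
So every satisfying assignment has R = True.

True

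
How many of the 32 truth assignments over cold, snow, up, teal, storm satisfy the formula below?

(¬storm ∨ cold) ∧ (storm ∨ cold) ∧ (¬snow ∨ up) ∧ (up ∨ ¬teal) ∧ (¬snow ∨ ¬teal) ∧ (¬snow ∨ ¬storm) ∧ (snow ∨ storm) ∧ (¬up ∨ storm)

There are 2^5 = 32 truth assignments over (cold, snow, up, teal, storm).
Split on storm. With storm = True, the clauses containing storm are satisfied and ¬storm drops from the rest; 3 of the 2^4 = 16 assignments to the other variables satisfy what remains.
With storm = False, by the same count on the reduced clause set, 0 assignments work.
Total: 3 + 0 = 3.

3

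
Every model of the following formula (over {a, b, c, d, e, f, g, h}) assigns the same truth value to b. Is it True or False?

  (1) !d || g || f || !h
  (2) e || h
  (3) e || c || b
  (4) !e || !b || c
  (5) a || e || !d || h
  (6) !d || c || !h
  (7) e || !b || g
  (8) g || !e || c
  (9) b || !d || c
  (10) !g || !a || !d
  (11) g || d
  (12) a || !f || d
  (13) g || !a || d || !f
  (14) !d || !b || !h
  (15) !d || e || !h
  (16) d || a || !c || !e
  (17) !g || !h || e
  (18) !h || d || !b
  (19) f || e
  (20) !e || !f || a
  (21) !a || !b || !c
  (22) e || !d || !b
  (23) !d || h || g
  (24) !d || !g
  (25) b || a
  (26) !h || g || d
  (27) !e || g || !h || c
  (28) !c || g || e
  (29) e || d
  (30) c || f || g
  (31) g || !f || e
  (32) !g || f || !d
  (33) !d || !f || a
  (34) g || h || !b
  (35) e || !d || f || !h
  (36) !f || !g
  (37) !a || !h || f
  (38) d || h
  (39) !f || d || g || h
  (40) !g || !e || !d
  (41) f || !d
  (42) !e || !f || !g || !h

False

Suppose b = true.
Suppose e = true.
The clause (c) is unit, so c = true.
The clause (!a) is unit, so a = false.
The clause (d) is unit, so d = true.
The clause (!h) is unit, so h = false.
The clause (!f) is unit, so f = false.
But (f) is also a unit clause — contradiction.
Backtrack on e: now try e = false.
The clause (h) is unit, so h = true.
The clause (g) is unit, so g = true.
But (!g) is also a unit clause — contradiction.
Neither e = true nor e = false works.
So every satisfying assignment has b = False.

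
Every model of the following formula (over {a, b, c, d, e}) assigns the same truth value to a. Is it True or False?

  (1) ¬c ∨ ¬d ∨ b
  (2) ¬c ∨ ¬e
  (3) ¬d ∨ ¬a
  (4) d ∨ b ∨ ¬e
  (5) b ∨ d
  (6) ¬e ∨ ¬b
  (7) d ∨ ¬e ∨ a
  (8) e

False

Suppose a = True.
From the singleton clause (¬d), d = False.
From the singleton clause (b), b = True.
From the singleton clause (¬e), e = False.
Now (e) is unsatisfied and unit — conflict.
So every satisfying assignment has a = False.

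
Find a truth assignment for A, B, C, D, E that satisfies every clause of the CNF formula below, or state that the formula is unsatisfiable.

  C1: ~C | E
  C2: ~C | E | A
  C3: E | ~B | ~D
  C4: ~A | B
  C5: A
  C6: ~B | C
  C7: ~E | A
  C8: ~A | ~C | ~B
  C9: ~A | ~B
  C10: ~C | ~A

UNSATISFIABLE

(A) alone gives A = 1.
(B) alone gives B = 1.
But (~B) is also a unit clause — contradiction.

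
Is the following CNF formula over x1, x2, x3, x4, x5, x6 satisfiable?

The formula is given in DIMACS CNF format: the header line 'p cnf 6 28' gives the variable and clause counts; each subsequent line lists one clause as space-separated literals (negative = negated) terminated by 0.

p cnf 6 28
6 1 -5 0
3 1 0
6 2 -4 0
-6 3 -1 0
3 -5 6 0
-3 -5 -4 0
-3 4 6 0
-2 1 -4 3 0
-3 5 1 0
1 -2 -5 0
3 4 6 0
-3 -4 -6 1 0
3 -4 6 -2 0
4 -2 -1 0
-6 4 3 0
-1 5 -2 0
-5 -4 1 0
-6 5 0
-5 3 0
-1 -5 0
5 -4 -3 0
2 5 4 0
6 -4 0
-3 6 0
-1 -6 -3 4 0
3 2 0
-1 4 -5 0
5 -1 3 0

Yes

Case x3 = True:
From the singleton clause (x6), x6 = True.
From the singleton clause (x5), x5 = True.
From the singleton clause (¬x4), x4 = False.
From the singleton clause (¬x1), x1 = False.
From the singleton clause (¬x2), x2 = False.
Every clause now holds.
A satisfying assignment: x1: False, x2: False, x3: True, x4: False, x5: True, x6: True.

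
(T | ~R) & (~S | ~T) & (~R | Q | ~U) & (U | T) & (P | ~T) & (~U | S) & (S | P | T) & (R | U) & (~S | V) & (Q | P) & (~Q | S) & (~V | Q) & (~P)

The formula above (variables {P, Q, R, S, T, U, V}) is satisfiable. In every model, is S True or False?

True

Suppose S = 0.
Unit clause (~U) forces U = 0.
Unit clause (T) forces T = 1.
Unit clause (P) forces P = 1.
That conflicts with the unit clause (~P).
So every satisfying assignment has S = True.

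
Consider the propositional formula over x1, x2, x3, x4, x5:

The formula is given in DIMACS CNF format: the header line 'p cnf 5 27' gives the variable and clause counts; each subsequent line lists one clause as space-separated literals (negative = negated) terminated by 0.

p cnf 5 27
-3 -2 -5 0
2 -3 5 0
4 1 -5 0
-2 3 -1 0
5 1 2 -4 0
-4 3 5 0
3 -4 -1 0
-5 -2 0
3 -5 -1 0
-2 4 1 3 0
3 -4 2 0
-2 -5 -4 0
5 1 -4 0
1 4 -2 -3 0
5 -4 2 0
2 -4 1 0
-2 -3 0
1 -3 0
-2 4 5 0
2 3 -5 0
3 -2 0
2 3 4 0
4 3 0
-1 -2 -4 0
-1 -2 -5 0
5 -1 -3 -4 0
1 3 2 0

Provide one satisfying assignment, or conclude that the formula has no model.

x1=True, x2=False, x3=True, x4=False, x5=True

Branch on x5: set x5 = True.
(¬x2) alone gives x2 = False.
(x3) alone gives x3 = True.
(x1) alone gives x1 = True.
All clauses hold; x4 can take either value.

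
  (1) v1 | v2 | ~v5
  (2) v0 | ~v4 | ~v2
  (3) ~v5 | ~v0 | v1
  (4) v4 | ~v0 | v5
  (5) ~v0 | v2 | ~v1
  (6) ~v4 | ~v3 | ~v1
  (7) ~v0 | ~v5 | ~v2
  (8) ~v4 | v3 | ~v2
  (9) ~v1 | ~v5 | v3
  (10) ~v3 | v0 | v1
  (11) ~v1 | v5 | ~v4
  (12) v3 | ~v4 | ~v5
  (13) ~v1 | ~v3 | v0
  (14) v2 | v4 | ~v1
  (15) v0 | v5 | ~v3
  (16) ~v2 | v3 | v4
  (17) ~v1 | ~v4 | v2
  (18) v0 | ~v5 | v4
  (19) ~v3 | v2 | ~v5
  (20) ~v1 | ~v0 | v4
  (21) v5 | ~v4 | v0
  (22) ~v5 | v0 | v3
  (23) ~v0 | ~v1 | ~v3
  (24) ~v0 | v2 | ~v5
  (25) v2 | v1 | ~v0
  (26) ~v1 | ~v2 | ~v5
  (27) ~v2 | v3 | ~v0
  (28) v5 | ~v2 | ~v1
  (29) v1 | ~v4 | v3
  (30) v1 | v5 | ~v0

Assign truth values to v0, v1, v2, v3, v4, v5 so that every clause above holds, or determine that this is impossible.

v0 ↦ 0; v1 ↦ 0; v2 ↦ 0; v3 ↦ 0; v4 ↦ 0; v5 ↦ 0

Try v1 = 0.
Try v2 = 0.
From the singleton clause (~v5), v5 = 0.
From the singleton clause (~v0), v0 = 0.
From the singleton clause (~v3), v3 = 0.
From the singleton clause (~v4), v4 = 0.
All clauses are satisfied.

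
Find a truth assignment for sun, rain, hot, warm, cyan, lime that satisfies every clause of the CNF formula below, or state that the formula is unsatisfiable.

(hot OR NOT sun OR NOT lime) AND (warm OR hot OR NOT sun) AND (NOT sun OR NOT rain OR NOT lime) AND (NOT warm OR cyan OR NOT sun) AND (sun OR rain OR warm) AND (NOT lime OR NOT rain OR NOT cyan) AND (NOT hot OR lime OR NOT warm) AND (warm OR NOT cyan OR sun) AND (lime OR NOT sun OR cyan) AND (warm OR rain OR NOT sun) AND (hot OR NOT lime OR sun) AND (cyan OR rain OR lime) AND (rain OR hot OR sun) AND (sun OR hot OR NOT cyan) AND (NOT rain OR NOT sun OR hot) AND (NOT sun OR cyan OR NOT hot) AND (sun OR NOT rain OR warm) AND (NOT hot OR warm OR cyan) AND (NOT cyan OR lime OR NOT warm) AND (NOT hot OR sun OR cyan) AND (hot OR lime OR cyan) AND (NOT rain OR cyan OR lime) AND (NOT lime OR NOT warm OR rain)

Suppose hot = true.
Suppose lime = false.
The clause (NOT warm) is unit, so warm = false.
The clause (cyan) is unit, so cyan = true.
The clause (sun) is unit, so sun = true.
The clause (rain) is unit, so rain = true.
All clauses are satisfied.

sun: true; rain: true; hot: true; warm: false; cyan: true; lime: false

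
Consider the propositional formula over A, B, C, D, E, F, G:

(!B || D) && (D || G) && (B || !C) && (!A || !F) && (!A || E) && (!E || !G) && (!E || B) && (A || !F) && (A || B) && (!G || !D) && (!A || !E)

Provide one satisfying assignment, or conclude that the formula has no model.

A: false, B: true, C: true, D: true, E: true, F: false, G: false

Try B = true.
The clause (D) is unit, so D = true.
The clause (!G) is unit, so G = false.
Try A = false.
The clause (!F) is unit, so F = false.
All clauses hold; C, E can take either value.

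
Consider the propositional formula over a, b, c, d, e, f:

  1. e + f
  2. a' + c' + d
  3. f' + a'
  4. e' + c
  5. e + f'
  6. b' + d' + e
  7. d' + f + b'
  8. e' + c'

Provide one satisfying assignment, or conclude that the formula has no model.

Branch on e: set e = 1.
The clause (c) is unit, so c = 1.
That conflicts with the unit clause (c').
Undo e and try e = 0.
The clause (f) is unit, so f = 1.
That conflicts with the unit clause (f').
Either choice for e ends in contradiction.

UNSATISFIABLE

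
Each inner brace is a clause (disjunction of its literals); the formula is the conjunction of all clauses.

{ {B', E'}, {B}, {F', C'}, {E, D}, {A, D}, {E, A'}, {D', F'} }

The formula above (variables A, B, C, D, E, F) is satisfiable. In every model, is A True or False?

False

Suppose A = 1.
(B) alone gives B = 1.
(E') alone gives E = 0.
That conflicts with the unit clause (E).
So every satisfying assignment has A = False.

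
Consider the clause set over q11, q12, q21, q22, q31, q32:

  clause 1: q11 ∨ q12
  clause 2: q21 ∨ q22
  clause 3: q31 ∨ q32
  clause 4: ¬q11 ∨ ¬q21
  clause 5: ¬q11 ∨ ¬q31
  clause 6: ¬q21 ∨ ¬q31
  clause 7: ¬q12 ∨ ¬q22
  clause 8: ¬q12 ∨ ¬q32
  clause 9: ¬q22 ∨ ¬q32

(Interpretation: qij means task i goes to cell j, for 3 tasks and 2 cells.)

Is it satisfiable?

No, unsatisfiable

Suppose q11 = True.
(¬q21) alone gives q21 = False.
(q22) alone gives q22 = True.
(¬q31) alone gives q31 = False.
(q32) alone gives q32 = True.
That conflicts with the unit clause (¬q32).
Undo q11 and try q11 = False.
(q12) alone gives q12 = True.
(¬q22) alone gives q22 = False.
(q21) alone gives q21 = True.
(¬q31) alone gives q31 = False.
(q32) alone gives q32 = True.
That conflicts with the unit clause (¬q32).
Either choice for q11 ends in contradiction.
No assignment satisfies every clause.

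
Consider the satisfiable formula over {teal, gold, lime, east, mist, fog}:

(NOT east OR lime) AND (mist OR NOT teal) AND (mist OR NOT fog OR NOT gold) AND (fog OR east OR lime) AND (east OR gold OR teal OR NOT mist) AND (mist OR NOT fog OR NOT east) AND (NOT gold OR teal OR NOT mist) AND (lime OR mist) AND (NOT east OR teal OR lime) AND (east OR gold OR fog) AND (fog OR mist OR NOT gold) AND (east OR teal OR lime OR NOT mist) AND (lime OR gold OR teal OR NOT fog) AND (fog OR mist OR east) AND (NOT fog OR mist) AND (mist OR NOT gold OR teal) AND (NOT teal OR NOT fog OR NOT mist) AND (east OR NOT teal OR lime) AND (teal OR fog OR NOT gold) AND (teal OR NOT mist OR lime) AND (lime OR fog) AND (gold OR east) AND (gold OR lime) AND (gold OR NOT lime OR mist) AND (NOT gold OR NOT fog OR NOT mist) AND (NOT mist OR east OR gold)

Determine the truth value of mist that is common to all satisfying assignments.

True

Suppose mist = false.
The clause (NOT teal) is unit, so teal = false.
The clause (lime) is unit, so lime = true.
The clause (NOT fog) is unit, so fog = false.
The clause (NOT gold) is unit, so gold = false.
But (gold) is also a unit clause — contradiction.
So every satisfying assignment has mist = True.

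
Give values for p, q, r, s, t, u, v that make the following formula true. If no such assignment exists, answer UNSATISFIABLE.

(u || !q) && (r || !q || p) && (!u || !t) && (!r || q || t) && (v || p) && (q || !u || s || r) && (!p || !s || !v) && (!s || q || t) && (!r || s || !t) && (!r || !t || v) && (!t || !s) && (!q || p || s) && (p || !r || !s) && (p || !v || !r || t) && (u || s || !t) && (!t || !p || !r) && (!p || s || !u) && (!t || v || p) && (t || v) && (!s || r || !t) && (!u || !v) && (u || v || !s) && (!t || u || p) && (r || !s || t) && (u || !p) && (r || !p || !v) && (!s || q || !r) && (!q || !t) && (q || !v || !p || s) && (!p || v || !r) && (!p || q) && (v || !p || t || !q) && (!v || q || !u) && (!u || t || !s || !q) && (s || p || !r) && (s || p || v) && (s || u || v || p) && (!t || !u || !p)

Try u = false.
From the singleton clause (!q), q = false.
From the singleton clause (!p), p = false.
From the singleton clause (v), v = true.
From the singleton clause (!t), t = false.
From the singleton clause (!r), r = false.
From the singleton clause (!s), s = false.
Every clause now holds.

p=false,  q=false,  r=false,  s=false,  t=false,  u=false,  v=true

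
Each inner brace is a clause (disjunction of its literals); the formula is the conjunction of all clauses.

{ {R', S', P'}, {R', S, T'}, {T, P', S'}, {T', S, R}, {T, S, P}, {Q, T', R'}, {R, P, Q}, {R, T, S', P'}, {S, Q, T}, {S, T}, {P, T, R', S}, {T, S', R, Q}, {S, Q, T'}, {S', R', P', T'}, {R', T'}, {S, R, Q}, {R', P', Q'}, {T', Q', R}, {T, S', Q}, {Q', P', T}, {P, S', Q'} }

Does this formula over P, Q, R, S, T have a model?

Satisfiable

Branch on S: set S = 1.
Branch on R: set R = 0.
Branch on T: set T = 1.
The clause (Q') is unit, so Q = 0.
The clause (P) is unit, so P = 1.
All clauses are satisfied.
A satisfying assignment: P ↦ 1, Q ↦ 0, R ↦ 0, S ↦ 1, T ↦ 1.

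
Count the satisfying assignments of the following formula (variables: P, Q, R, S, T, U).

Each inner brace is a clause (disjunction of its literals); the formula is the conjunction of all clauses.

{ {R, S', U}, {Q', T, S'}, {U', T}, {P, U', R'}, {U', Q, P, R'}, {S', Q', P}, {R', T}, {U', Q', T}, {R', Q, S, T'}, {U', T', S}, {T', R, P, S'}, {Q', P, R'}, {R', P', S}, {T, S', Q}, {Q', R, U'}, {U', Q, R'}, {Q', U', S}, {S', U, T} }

13

There are 2^6 = 64 truth assignments over (P, Q, R, S, T, U).
Split on Q. With Q = 1, the clauses containing Q are satisfied and Q' drops from the rest; 6 of the 2^5 = 32 assignments to the other variables satisfy what remains.
With Q = 0, by the same count on the reduced clause set, 7 assignments work.
(One model: P=F, Q=F, R=F, S=F, T=F, U=F.)
Total: 6 + 7 = 13.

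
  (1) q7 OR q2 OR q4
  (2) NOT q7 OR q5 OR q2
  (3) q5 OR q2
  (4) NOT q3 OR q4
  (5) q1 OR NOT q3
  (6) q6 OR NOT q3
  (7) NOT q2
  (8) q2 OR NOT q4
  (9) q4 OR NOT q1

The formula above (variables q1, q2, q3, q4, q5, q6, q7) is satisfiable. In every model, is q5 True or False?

True

Suppose q5 = false.
Unit clause (q2) forces q2 = true.
But (NOT q2) is also a unit clause — contradiction.
So every satisfying assignment has q5 = True.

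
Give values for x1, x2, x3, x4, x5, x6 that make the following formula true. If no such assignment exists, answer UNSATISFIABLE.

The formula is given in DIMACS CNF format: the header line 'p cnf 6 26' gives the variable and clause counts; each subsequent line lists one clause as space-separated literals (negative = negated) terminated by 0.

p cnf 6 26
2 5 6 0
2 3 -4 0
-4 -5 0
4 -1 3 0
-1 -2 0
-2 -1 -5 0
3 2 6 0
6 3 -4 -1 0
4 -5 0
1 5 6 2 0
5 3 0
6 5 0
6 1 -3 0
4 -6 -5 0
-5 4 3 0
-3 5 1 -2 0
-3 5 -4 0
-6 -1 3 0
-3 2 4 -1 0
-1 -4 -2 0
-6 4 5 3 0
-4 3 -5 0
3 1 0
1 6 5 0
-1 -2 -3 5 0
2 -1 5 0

x1=False,  x2=False,  x3=True,  x4=False,  x5=False,  x6=True

Try x4 = False.
(¬x5) alone gives x5 = False.
(x3) alone gives x3 = True.
(x6) alone gives x6 = True.
Try x1 = False.
(¬x2) alone gives x2 = False.
Every clause now holds.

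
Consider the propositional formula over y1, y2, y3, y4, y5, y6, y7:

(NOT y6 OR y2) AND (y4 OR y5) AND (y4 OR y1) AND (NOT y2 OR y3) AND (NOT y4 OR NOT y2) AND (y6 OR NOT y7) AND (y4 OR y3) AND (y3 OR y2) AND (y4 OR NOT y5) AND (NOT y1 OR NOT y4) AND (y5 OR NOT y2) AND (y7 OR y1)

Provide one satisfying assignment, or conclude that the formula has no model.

UNSATISFIABLE

Branch on y6: set y6 = false.
From the singleton clause (NOT y7), y7 = false.
From the singleton clause (y1), y1 = true.
From the singleton clause (NOT y4), y4 = false.
From the singleton clause (y5), y5 = true.
That conflicts with the unit clause (NOT y5).
That branch fails; take y6 = true instead.
From the singleton clause (y2), y2 = true.
From the singleton clause (y3), y3 = true.
From the singleton clause (NOT y4), y4 = false.
From the singleton clause (y5), y5 = true.
That conflicts with the unit clause (NOT y5).
Neither y6 = true nor y6 = false works.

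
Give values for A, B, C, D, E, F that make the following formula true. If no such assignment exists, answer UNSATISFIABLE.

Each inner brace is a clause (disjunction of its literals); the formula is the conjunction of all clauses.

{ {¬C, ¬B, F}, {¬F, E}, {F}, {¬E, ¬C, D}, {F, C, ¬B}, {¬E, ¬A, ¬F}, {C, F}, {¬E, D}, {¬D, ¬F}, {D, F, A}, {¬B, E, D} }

The clause (F) is unit, so F = True.
The clause (E) is unit, so E = True.
The clause (¬A) is unit, so A = False.
The clause (D) is unit, so D = True.
That conflicts with the unit clause (¬D).

UNSATISFIABLE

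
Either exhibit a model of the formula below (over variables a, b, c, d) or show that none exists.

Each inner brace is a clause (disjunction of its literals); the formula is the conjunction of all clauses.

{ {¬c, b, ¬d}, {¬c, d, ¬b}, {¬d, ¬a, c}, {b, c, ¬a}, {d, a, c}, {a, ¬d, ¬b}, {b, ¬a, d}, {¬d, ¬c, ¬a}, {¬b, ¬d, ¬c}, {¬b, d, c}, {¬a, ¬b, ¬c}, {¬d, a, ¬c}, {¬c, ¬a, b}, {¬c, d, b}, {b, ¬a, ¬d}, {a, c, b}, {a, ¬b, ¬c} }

Try c = False.
Try d = False.
(a) alone gives a = True.
(b) alone gives b = True.
That conflicts with the unit clause (¬b).
Backtrack on d: now try d = True.
(¬a) alone gives a = False.
(¬b) alone gives b = False.
That conflicts with the unit clause (b).
Both values of d lead to a conflict.
Backtrack on c: now try c = True.
Try b = True.
(d) alone gives d = True.
That conflicts with the unit clause (¬d).
Backtrack on b: now try b = False.
(¬d) alone gives d = False.
That conflicts with the unit clause (d).
Both values of b lead to a conflict.
Both values of c lead to a conflict.

UNSATISFIABLE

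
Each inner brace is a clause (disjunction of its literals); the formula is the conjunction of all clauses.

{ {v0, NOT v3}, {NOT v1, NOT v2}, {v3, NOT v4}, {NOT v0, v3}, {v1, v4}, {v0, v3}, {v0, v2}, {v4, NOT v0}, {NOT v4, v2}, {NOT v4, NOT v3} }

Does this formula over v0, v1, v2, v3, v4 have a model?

No, unsatisfiable

Case v0 = true:
From the singleton clause (v3), v3 = true.
From the singleton clause (v4), v4 = true.
But (NOT v4) is also a unit clause — contradiction.
So v0 must be the other value — set v0 = false.
From the singleton clause (NOT v3), v3 = false.
But (v3) is also a unit clause — contradiction.
Both values of v0 lead to a conflict.
No assignment satisfies every clause.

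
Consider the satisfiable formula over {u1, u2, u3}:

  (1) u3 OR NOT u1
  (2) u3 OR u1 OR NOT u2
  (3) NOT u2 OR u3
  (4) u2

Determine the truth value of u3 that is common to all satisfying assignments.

Suppose u3 = false.
(NOT u1) alone gives u1 = false.
(NOT u2) alone gives u2 = false.
That conflicts with the unit clause (u2).
So every satisfying assignment has u3 = True.

True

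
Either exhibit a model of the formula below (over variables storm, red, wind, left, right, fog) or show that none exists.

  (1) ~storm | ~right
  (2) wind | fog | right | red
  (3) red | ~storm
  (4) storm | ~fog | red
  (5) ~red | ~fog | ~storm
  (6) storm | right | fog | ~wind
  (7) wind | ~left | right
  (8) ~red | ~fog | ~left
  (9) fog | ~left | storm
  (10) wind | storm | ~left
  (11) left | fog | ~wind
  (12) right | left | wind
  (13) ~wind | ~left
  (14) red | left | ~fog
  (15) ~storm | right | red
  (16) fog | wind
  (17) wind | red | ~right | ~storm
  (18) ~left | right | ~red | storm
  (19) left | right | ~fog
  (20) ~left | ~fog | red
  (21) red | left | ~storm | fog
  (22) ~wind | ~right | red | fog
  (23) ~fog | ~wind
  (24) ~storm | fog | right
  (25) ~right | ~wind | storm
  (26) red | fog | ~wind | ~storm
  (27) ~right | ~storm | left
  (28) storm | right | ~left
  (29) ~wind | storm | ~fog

Branch on storm: set storm = 0.
Branch on fog: set fog = 1.
(red) alone gives red = 1.
(~left) alone gives left = 0.
(right) alone gives right = 1.
(~wind) alone gives wind = 0.
This assignment satisfies each clause.

storm: 0,  red: 1,  wind: 0,  left: 0,  right: 1,  fog: 1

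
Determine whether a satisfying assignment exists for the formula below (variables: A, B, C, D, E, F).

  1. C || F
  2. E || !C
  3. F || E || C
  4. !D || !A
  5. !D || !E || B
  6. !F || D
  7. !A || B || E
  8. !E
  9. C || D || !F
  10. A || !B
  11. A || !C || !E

Satisfiable

The clause (!E) is unit, so E = false.
The clause (!C) is unit, so C = false.
The clause (F) is unit, so F = true.
The clause (D) is unit, so D = true.
The clause (!A) is unit, so A = false.
The clause (!B) is unit, so B = false.
This assignment satisfies each clause.
A satisfying assignment: A: false,  B: false,  C: false,  D: true,  E: false,  F: true.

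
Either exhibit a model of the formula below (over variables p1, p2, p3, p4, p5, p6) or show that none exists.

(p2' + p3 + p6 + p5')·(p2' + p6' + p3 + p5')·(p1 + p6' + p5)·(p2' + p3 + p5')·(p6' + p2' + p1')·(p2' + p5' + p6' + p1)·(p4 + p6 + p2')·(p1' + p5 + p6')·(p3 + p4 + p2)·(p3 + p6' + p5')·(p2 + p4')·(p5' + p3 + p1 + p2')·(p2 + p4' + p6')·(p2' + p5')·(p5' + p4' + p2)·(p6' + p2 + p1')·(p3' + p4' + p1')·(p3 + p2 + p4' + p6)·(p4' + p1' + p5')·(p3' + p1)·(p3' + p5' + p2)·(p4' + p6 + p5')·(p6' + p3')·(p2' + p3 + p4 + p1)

p1: 0,  p2: 1,  p3: 0,  p4: 1,  p5: 0,  p6: 0

Suppose p2 = 1.
The clause (p5') is unit, so p5 = 0.
Suppose p1 = 0.
The clause (p6') is unit, so p6 = 0.
The clause (p4) is unit, so p4 = 1.
The clause (p3') is unit, so p3 = 0.
This assignment satisfies each clause.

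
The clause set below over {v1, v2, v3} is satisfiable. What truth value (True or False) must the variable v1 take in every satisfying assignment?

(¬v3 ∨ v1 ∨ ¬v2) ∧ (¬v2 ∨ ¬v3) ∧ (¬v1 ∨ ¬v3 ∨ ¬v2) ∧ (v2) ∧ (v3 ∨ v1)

True

Suppose v1 = False.
(v2) alone gives v2 = True.
(¬v3) alone gives v3 = False.
That conflicts with the unit clause (v3).
So every satisfying assignment has v1 = True.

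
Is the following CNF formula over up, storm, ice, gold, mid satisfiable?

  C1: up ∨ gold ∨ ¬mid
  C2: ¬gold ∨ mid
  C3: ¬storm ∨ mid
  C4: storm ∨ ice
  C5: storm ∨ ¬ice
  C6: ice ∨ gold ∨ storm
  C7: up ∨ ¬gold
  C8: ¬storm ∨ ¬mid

Branch on gold: set gold = False.
Branch on up: set up = True.
Branch on storm: set storm = False.
(ice) alone gives ice = True.
That conflicts with the unit clause (¬ice).
So storm must be the other value — set storm = True.
(mid) alone gives mid = True.
That conflicts with the unit clause (¬mid).
Neither storm = True nor storm = False works.
So up must be the other value — set up = False.
(¬mid) alone gives mid = False.
(¬storm) alone gives storm = False.
(ice) alone gives ice = True.
That conflicts with the unit clause (¬ice).
Neither up = True nor up = False works.
So gold must be the other value — set gold = True.
(mid) alone gives mid = True.
(up) alone gives up = True.
(¬storm) alone gives storm = False.
(ice) alone gives ice = True.
That conflicts with the unit clause (¬ice).
Neither gold = True nor gold = False works.
No assignment satisfies every clause.

No, unsatisfiable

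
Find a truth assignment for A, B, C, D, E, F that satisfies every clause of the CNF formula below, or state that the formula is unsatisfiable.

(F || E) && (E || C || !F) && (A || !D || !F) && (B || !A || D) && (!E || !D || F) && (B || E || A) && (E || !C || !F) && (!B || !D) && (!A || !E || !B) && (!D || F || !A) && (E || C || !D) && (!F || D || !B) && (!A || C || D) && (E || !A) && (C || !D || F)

Try F = false.
The clause (E) is unit, so E = true.
The clause (!D) is unit, so D = false.
Try B = false.
The clause (!A) is unit, so A = false.
No clause remains; C is free.

A ↦ false; B ↦ false; C ↦ true; D ↦ false; E ↦ true; F ↦ false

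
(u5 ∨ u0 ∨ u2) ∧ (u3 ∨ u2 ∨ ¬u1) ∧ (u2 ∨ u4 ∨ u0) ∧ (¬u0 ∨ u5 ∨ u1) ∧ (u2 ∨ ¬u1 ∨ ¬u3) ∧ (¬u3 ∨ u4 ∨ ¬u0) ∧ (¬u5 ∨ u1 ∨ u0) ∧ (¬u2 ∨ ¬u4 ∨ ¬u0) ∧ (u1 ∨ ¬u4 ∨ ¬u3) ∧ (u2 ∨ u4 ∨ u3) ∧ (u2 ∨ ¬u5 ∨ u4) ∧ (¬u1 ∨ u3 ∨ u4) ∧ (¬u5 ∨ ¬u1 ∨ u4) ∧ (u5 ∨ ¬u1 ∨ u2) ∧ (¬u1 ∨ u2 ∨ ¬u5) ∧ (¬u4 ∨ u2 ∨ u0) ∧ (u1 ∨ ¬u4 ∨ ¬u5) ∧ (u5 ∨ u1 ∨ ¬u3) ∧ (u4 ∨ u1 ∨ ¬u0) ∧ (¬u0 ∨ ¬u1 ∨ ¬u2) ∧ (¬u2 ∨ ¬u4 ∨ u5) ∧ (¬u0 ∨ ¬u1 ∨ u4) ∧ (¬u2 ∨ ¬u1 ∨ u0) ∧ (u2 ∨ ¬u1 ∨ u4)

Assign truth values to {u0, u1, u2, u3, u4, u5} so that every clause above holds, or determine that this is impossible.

Try u5 = False.
Try u0 = False.
(u2) alone gives u2 = True.
(¬u4) alone gives u4 = False.
(¬u1) alone gives u1 = False.
(¬u3) alone gives u3 = False.
Every clause now holds.

u0: False; u1: False; u2: True; u3: False; u4: False; u5: False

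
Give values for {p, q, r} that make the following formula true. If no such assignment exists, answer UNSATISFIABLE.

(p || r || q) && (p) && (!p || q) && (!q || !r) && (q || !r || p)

(p) alone gives p = true.
(q) alone gives q = true.
(!r) alone gives r = false.
Every clause now holds.

p: true,  q: true,  r: false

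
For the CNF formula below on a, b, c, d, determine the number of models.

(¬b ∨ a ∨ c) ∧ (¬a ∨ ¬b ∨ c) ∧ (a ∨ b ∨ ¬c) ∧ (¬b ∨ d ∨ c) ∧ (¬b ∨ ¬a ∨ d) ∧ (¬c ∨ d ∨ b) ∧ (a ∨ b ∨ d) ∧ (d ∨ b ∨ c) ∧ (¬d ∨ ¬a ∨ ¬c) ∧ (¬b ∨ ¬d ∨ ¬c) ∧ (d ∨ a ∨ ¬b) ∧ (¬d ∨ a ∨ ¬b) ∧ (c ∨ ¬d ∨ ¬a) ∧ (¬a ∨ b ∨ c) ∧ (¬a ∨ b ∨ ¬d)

1

There are 2^4 = 16 truth assignments over (a, b, c, d).
Check each against the 15 clauses (columns in the order a, b, c, d):
  F F F F  ✗ fails (a ∨ b ∨ d)
  F F F T  ✓ satisfies all
  F F T F  ✗ fails (a ∨ b ∨ ¬c)
  F F T T  ✗ fails (a ∨ b ∨ ¬c)
  F T F F  ✗ fails (¬b ∨ a ∨ c)
  F T F T  ✗ fails (¬b ∨ a ∨ c)
  F T T F  ✗ fails (d ∨ a ∨ ¬b)
  F T T T  ✗ fails (¬b ∨ ¬d ∨ ¬c)
  T F F F  ✗ fails (d ∨ b ∨ c)
  T F F T  ✗ fails (c ∨ ¬d ∨ ¬a)
  T F T F  ✗ fails (¬c ∨ d ∨ b)
  T F T T  ✗ fails (¬d ∨ ¬a ∨ ¬c)
  T T F F  ✗ fails (¬a ∨ ¬b ∨ c)
  T T F T  ✗ fails (¬a ∨ ¬b ∨ c)
  T T T F  ✗ fails (¬b ∨ ¬a ∨ d)
  T T T T  ✗ fails (¬d ∨ ¬a ∨ ¬c)
1 of the 16 rows is a model.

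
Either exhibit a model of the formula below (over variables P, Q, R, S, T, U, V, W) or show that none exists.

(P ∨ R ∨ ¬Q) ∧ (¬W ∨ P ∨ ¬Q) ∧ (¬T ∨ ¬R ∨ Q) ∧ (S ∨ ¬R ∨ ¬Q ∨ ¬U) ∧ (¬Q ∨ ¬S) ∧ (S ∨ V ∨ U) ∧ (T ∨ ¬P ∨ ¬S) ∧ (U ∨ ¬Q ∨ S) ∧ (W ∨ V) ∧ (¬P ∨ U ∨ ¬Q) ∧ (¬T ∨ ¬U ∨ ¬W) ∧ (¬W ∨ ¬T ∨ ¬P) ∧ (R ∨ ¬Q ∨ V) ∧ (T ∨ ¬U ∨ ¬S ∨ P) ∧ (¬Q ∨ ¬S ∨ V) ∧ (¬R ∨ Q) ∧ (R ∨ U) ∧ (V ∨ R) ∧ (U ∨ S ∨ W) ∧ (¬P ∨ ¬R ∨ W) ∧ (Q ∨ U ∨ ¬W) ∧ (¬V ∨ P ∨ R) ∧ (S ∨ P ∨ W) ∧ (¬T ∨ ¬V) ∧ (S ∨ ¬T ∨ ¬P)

Branch on Q: set Q = True.
The clause (¬S) is unit, so S = False.
The clause (U) is unit, so U = True.
The clause (¬R) is unit, so R = False.
The clause (P) is unit, so P = True.
The clause (V) is unit, so V = True.
The clause (¬T) is unit, so T = False.
No clause remains; W is free.

P ↦ True,  Q ↦ True,  R ↦ False,  S ↦ False,  T ↦ False,  U ↦ True,  V ↦ True,  W ↦ False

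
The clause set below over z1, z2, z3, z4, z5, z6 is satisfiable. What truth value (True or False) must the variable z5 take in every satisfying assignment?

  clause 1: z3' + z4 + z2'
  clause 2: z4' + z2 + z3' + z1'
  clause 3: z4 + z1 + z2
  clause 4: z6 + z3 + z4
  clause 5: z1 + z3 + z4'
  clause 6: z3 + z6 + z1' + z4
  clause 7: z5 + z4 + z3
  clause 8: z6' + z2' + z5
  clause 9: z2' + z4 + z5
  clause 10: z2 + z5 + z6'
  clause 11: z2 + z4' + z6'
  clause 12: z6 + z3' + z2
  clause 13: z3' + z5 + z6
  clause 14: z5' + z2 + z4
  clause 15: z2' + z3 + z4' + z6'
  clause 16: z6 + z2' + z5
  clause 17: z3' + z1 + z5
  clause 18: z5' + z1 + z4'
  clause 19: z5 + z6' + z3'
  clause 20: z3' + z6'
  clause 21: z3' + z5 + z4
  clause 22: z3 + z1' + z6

Suppose z5 = 0.
Case z4 = 1:
Case z1 = 1:
Case z2 = 1:
(z6') alone gives z6 = 0.
That conflicts with the unit clause (z6).
That branch fails; take z2 = 0 instead.
(z3') alone gives z3 = 0.
(z6') alone gives z6 = 0.
That conflicts with the unit clause (z6).
Neither z2 = 1 nor z2 = 0 works.
That branch fails; take z1 = 0 instead.
(z3) alone gives z3 = 1.
That conflicts with the unit clause (z3').
Neither z1 = 1 nor z1 = 0 works.
That branch fails; take z4 = 0 instead.
(z3) alone gives z3 = 1.
That conflicts with the unit clause (z3').
Neither z4 = 1 nor z4 = 0 works.
So every satisfying assignment has z5 = True.

True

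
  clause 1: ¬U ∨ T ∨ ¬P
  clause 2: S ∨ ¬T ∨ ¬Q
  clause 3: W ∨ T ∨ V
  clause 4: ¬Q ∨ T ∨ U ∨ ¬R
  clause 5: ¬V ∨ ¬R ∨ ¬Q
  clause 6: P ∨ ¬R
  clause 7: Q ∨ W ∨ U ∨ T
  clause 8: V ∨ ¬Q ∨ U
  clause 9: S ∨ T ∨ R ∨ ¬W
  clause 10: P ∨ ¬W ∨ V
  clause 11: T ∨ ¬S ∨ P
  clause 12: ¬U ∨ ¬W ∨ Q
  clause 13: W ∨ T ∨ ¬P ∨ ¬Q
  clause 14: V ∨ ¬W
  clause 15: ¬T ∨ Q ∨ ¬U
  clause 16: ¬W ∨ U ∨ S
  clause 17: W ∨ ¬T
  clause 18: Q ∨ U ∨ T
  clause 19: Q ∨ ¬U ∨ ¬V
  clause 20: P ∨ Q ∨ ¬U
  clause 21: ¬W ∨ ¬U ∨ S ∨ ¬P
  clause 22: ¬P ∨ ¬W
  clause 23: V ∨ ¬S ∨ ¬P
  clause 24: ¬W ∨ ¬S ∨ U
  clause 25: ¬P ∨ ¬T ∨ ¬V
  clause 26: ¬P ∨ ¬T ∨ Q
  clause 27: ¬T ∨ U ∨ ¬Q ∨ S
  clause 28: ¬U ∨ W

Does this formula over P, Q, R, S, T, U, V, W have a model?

Suppose P = False.
Unit clause (¬R) forces R = False.
Suppose W = True.
Unit clause (V) forces V = True.
Suppose S = True.
Unit clause (T) forces T = True.
Unit clause (U) forces U = True.
Unit clause (Q) forces Q = True.
All clauses are satisfied.
A satisfying assignment: P=False,  Q=True,  R=False,  S=True,  T=True,  U=True,  V=True,  W=True.

Satisfiable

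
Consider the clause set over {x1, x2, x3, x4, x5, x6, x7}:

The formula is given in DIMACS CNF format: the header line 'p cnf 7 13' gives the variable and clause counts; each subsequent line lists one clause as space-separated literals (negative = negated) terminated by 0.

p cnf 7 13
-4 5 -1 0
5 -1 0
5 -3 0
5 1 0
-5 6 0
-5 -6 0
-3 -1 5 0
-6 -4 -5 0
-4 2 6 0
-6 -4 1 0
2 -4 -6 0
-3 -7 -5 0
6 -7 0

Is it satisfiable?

Case x5 = True:
The clause (x6) is unit, so x6 = True.
That conflicts with the unit clause (¬x6).
Undo x5 and try x5 = False.
The clause (¬x1) is unit, so x1 = False.
That conflicts with the unit clause (x1).
Both values of x5 lead to a conflict.
No assignment satisfies every clause.

No, unsatisfiable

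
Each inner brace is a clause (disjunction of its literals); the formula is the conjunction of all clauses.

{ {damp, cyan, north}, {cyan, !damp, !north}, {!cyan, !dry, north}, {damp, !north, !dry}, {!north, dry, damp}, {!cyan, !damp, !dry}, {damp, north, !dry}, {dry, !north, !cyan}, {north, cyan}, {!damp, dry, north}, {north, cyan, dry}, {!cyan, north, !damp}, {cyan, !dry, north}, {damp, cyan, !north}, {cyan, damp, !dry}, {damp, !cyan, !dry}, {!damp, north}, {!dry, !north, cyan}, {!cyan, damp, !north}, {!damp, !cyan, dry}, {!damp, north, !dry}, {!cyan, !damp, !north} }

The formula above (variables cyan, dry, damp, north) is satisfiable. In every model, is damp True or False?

False

Suppose damp = true.
The clause (north) is unit, so north = true.
The clause (cyan) is unit, so cyan = true.
That conflicts with the unit clause (!cyan).
So every satisfying assignment has damp = False.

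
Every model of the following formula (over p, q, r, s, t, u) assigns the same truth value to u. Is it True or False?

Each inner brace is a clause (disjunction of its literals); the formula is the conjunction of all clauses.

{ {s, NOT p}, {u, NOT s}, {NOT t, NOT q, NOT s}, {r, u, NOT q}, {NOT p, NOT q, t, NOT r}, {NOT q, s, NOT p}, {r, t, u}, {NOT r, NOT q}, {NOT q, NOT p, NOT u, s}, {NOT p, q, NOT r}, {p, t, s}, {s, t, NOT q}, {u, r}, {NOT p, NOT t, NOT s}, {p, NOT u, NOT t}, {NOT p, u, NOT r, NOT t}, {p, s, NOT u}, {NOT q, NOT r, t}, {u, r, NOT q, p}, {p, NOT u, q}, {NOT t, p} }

Suppose u = false.
From the singleton clause (NOT s), s = false.
From the singleton clause (NOT p), p = false.
From the singleton clause (t), t = true.
But (NOT t) is also a unit clause — contradiction.
So every satisfying assignment has u = True.

True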